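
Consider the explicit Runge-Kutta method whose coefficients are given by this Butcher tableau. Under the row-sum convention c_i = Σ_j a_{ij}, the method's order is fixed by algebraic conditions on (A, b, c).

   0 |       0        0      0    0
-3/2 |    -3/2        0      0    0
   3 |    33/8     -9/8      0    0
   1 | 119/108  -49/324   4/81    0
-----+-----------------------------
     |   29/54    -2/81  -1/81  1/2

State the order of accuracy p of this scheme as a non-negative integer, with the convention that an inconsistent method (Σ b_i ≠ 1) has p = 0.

4

b = (29/54, -2/81, -1/81, 1/2)
c = (0, -3/2, 3, 1)
Ac = (0, 0, 27/16, 3/8)
Σ b_i: 29/54·1 + (-2/81)·1 + (-1/81)·1 + 1/2·1 = 1 ✓
b·c: (-2/81)·(-3/2) + (-1/81)·3 + 1/2·1 = 1/2 ✓
b·c²: (-2/81)·9/4 + (-1/81)·9 + 1/2·1 = 1/3 ✓
b·Ac: (-1/81)·27/16 + 1/2·3/8 = 1/6 ✓
b·c³: (-2/81)·(-27/8) + (-1/81)·27 + 1/2·1 = 1/4 ✓
b·(c∘Ac): (-1/81)·81/16 + 1/2·3/8 = 1/8 ✓
b·Ac²: (-1/81)·(-81/32) + 1/2·5/48 = 1/12 ✓
b·A²c: 1/2·1/12 = 1/24 ✓; 4 stages ⇒ order 4.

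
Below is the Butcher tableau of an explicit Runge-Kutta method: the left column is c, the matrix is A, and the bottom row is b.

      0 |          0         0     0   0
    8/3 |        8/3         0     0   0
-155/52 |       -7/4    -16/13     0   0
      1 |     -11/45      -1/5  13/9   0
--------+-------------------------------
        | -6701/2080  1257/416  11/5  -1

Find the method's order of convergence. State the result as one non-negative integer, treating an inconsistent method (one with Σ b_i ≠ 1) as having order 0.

2

b = (-6701/2080, 1257/416, 11/5, -1)
c = (0, 8/3, -155/52, 1)
Ac = (0, 0, -128/39, -871/180)
Σ b_i: (-6701/2080)·1 + 1257/416·1 + 11/5·1 + (-1)·1 = 1 ✓
b·c: 1257/416·8/3 + 11/5·(-155/52) + (-1)·1 = 1/2 ✓
b·c²: 1257/416·64/9 + 11/5·24025/2704 + (-1)·1 = 324757/8112 ≠ 1/3 ⇒ order 2.
b·Ac: 11/5·(-128/39) + (-1)·(-871/180) = -5573/2340 ≠ 1/6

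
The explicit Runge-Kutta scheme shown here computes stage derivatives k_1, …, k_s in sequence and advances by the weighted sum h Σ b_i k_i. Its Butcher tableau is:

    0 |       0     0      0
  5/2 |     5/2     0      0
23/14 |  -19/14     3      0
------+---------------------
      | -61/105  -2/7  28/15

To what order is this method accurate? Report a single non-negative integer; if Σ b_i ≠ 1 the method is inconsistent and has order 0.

1

b = (-61/105, -2/7, 28/15)
c = (0, 5/2, 23/14)
Ac = (0, 0, 15/2)
Σ b_i: (-61/105)·1 + (-2/7)·1 + 28/15·1 = 1 ✓
b·c: (-2/7)·5/2 + 28/15·23/14 = 247/105 ≠ 1/2 ⇒ order 1.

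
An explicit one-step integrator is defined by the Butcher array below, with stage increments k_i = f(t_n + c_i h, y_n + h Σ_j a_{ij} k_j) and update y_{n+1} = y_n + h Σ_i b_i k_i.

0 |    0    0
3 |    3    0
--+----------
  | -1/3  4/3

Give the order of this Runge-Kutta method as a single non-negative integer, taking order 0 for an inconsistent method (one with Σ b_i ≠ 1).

b = (-1/3, 4/3)
c = (0, 3)
Σ b_i: (-1/3)·1 + 4/3·1 = 1 ✓
b·c: 4/3·3 = 4 ≠ 1/2 ⇒ order 1.

1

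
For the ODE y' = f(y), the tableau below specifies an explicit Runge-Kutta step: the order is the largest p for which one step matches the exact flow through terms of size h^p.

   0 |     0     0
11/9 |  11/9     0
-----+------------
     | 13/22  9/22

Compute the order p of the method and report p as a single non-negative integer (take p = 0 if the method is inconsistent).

b = (13/22, 9/22)
c = (0, 11/9)
Σ b_i: 13/22·1 + 9/22·1 = 1 ✓
b·c: 9/22·11/9 = 1/2 ✓; 2 stages ⇒ order 2.

2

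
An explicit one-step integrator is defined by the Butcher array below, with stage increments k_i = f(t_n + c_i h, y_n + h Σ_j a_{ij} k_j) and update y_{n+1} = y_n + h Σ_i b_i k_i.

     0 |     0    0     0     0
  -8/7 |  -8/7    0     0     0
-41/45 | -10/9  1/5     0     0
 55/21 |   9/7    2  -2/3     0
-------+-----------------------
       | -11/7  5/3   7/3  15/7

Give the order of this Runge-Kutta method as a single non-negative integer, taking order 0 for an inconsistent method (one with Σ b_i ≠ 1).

b = (-11/7, 5/3, 7/3, 15/7)
c = (0, -8/7, -41/45, 55/21)
Ac = (0, 0, -8/35, -1586/945)
Σ b_i: (-11/7)·1 + 5/3·1 + 7/3·1 + 15/7·1 = 32/7 ≠ 1 ⇒ order 0.

0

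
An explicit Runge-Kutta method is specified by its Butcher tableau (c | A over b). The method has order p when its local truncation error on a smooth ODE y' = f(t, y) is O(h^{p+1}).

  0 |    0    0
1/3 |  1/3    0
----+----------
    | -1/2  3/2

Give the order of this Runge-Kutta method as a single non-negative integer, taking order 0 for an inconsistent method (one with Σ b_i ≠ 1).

b = (-1/2, 3/2)
c = (0, 1/3)
Σ b_i: (-1/2)·1 + 3/2·1 = 1 ✓
b·c: 3/2·1/3 = 1/2 ✓; 2 stages ⇒ order 2.

2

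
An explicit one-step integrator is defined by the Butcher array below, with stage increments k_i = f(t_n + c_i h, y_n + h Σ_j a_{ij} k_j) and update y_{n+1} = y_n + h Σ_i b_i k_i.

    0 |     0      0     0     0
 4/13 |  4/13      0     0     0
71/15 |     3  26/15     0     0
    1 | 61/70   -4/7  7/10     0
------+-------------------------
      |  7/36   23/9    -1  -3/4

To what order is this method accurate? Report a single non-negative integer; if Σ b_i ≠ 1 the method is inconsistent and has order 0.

1

b = (7/36, 23/9, -1, -3/4)
c = (0, 4/13, 71/15, 1)
Ac = (0, 0, 8/15, 42827/13650)
Σ b_i: 7/36·1 + 23/9·1 + (-1)·1 + (-3/4)·1 = 1 ✓
b·c: 23/9·4/13 + (-1)·71/15 + (-3/4)·1 = -10991/2340 ≠ 1/2 ⇒ order 1.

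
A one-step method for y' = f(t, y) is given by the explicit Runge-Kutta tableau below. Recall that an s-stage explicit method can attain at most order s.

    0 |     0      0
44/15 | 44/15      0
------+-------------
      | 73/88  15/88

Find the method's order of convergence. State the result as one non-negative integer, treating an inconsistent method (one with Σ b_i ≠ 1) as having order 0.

b = (73/88, 15/88)
c = (0, 44/15)
Σ b_i: 73/88·1 + 15/88·1 = 1 ✓
b·c: 15/88·44/15 = 1/2 ✓; 2 stages ⇒ order 2.

2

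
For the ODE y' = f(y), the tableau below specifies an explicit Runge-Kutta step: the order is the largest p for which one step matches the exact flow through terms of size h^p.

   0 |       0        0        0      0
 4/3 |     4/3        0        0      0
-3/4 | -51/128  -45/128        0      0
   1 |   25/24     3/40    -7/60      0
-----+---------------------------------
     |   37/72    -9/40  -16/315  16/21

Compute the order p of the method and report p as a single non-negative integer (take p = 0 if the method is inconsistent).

4

b = (37/72, -9/40, -16/315, 16/21)
c = (0, 4/3, -3/4, 1)
Ac = (0, 0, -15/32, 3/16)
Σ b_i: 37/72·1 + (-9/40)·1 + (-16/315)·1 + 16/21·1 = 1 ✓
b·c: (-9/40)·4/3 + (-16/315)·(-3/4) + 16/21·1 = 1/2 ✓
b·c²: (-9/40)·16/9 + (-16/315)·9/16 + 16/21·1 = 1/3 ✓
b·Ac: (-16/315)·(-15/32) + 16/21·3/16 = 1/6 ✓
b·c³: (-9/40)·64/27 + (-16/315)·(-27/64) + 16/21·1 = 1/4 ✓
b·(c∘Ac): (-16/315)·45/128 + 16/21·3/16 = 1/8 ✓
b·Ac²: (-16/315)·(-5/8) + 16/21·13/192 = 1/12 ✓
b·A²c: 16/21·7/128 = 1/24 ✓; 4 stages ⇒ order 4.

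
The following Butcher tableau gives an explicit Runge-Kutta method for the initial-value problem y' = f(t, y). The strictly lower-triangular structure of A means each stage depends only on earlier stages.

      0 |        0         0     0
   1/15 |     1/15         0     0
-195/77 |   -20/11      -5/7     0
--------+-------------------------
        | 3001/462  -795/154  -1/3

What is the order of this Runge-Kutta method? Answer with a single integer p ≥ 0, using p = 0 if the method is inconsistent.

2

b = (3001/462, -795/154, -1/3)
c = (0, 1/15, -195/77)
Ac = (0, 0, -1/21)
Σ b_i: 3001/462·1 + (-795/154)·1 + (-1/3)·1 = 1 ✓
b·c: (-795/154)·1/15 + (-1/3)·(-195/77) = 1/2 ✓
b·c²: (-795/154)·1/225 + (-1/3)·38025/5929 = -384331/177870 ≠ 1/3 ⇒ order 2.
b·Ac: (-1/3)·(-1/21) = 1/63 ≠ 1/6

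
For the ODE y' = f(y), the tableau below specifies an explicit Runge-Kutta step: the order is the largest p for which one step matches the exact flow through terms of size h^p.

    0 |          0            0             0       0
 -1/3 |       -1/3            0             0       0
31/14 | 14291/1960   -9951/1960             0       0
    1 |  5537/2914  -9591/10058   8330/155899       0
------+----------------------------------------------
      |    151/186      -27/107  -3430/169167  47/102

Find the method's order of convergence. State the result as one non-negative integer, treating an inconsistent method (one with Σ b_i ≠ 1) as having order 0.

b = (151/186, -27/107, -3430/169167, 47/102)
c = (0, -1/3, 31/14, 1)
Ac = (0, 0, 3317/1960, 41/94)
Σ b_i: 151/186·1 + (-27/107)·1 + (-3430/169167)·1 + 47/102·1 = 1 ✓
b·c: (-27/107)·(-1/3) + (-3430/169167)·31/14 + 47/102·1 = 1/2 ✓
b·c²: (-27/107)·1/9 + (-3430/169167)·961/196 + 47/102·1 = 1/3 ✓
b·Ac: (-3430/169167)·3317/1960 + 47/102·41/94 = 1/6 ✓
b·c³: (-27/107)·(-1/27) + (-3430/169167)·29791/2744 + 47/102·1 = 1/4 ✓
b·(c∘Ac): (-3430/169167)·102827/27440 + 47/102·41/94 = 1/8 ✓
b·Ac²: (-3430/169167)·(-3317/5880) + 47/102·22/141 = 1/12 ✓
b·A²c: 47/102·17/188 = 1/24 ✓; 4 stages ⇒ order 4.

4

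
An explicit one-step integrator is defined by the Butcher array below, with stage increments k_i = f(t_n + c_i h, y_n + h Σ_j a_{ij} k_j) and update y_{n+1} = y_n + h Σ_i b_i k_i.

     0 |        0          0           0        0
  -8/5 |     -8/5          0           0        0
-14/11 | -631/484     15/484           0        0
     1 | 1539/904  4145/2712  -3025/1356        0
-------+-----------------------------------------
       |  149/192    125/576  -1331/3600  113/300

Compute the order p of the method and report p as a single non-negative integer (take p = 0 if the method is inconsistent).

b = (149/192, 125/576, -1331/3600, 113/300)
c = (0, -8/5, -14/11, 1)
Ac = (0, 0, -6/121, 89/226)
Σ b_i: 149/192·1 + 125/576·1 + (-1331/3600)·1 + 113/300·1 = 1 ✓
b·c: 125/576·(-8/5) + (-1331/3600)·(-14/11) + 113/300·1 = 1/2 ✓
b·c²: 125/576·64/25 + (-1331/3600)·196/121 + 113/300·1 = 1/3 ✓
b·Ac: (-1331/3600)·(-6/121) + 113/300·89/226 = 1/6 ✓
b·c³: 125/576·(-512/125) + (-1331/3600)·(-2744/1331) + 113/300·1 = 1/4 ✓
b·(c∘Ac): (-1331/3600)·84/1331 + 113/300·89/226 = 1/8 ✓
b·Ac²: (-1331/3600)·48/605 + 113/300·169/565 = 1/12 ✓
b·A²c: 113/300·25/226 = 1/24 ✓; 4 stages ⇒ order 4.

4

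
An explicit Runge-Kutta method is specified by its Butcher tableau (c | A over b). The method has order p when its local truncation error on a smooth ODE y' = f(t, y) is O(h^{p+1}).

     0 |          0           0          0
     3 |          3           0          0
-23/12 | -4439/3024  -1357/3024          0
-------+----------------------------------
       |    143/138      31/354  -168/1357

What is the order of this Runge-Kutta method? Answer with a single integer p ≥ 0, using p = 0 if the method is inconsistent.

3

b = (143/138, 31/354, -168/1357)
c = (0, 3, -23/12)
Ac = (0, 0, -1357/1008)
Σ b_i: 143/138·1 + 31/354·1 + (-168/1357)·1 = 1 ✓
b·c: 31/354·3 + (-168/1357)·(-23/12) = 1/2 ✓
b·c²: 31/354·9 + (-168/1357)·529/144 = 1/3 ✓
b·Ac: (-168/1357)·(-1357/1008) = 1/6 ✓; 3 stages ⇒ order 3.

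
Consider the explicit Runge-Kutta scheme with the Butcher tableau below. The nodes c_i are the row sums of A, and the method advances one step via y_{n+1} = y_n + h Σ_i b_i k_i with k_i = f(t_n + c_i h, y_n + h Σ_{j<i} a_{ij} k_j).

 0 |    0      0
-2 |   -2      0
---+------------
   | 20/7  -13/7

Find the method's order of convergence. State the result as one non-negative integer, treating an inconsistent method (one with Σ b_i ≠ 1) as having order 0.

b = (20/7, -13/7)
c = (0, -2)
Σ b_i: 20/7·1 + (-13/7)·1 = 1 ✓
b·c: (-13/7)·(-2) = 26/7 ≠ 1/2 ⇒ order 1.

1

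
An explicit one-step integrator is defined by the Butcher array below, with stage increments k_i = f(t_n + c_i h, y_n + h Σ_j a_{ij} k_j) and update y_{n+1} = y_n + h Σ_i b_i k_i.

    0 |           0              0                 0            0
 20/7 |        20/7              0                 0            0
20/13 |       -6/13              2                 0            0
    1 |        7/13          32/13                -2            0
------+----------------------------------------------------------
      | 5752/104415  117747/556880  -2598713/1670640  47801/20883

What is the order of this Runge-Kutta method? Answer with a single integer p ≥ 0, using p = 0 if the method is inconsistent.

b = (5752/104415, 117747/556880, -2598713/1670640, 47801/20883)
c = (0, 20/7, 20/13, 1)
Ac = (0, 0, 40/7, 360/91)
Σ b_i: 5752/104415·1 + 117747/556880·1 + (-2598713/1670640)·1 + 47801/20883·1 = 1 ✓
b·c: 117747/556880·20/7 + (-2598713/1670640)·20/13 + 47801/20883·1 = 1/2 ✓
b·c²: 117747/556880·400/49 + (-2598713/1670640)·400/169 + 47801/20883·1 = 1/3 ✓
b·Ac: (-2598713/1670640)·40/7 + 47801/20883·360/91 = 1/6 ✓
b·c³: 117747/556880·8000/343 + (-2598713/1670640)·8000/2197 + 47801/20883·1 = 985897/633451 ≠ 1/4 ⇒ order 3.
b·(c∘Ac): (-2598713/1670640)·800/91 + 47801/20883·360/91 = -96470/20883 ≠ 1/8
b·Ac²: (-2598713/1670640)·800/49 + 47801/20883·127200/8281 = 18554530/1900353 ≠ 1/12
b·A²c: 47801/20883·(-80/7) = -3824080/146181 ≠ 1/24

3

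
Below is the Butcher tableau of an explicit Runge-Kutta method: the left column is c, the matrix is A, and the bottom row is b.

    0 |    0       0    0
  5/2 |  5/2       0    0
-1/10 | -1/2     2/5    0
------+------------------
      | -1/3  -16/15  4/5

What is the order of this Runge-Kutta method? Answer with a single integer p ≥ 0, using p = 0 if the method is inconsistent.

0

b = (-1/3, -16/15, 4/5)
c = (0, 5/2, -1/10)
Ac = (0, 0, 1)
Σ b_i: (-1/3)·1 + (-16/15)·1 + 4/5·1 = -3/5 ≠ 1 ⇒ order 0.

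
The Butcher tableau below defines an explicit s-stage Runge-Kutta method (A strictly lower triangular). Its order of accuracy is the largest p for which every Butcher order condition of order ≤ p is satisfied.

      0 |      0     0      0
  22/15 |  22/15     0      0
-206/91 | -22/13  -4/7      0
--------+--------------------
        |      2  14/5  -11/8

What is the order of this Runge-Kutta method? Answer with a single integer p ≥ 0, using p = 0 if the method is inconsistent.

b = (2, 14/5, -11/8)
c = (0, 22/15, -206/91)
Ac = (0, 0, -88/105)
Σ b_i: 2·1 + 14/5·1 + (-11/8)·1 = 137/40 ≠ 1 ⇒ order 0.

0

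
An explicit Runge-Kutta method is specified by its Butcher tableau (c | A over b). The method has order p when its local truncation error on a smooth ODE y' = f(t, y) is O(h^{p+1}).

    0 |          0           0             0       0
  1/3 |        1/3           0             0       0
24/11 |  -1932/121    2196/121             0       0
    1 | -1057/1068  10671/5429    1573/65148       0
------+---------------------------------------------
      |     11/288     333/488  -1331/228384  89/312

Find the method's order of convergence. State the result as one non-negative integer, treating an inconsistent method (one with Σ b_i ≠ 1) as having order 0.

b = (11/288, 333/488, -1331/228384, 89/312)
c = (0, 1/3, 24/11, 1)
Ac = (0, 0, 732/121, 63/89)
Σ b_i: 11/288·1 + 333/488·1 + (-1331/228384)·1 + 89/312·1 = 1 ✓
b·c: 333/488·1/3 + (-1331/228384)·24/11 + 89/312·1 = 1/2 ✓
b·c²: 333/488·1/9 + (-1331/228384)·576/121 + 89/312·1 = 1/3 ✓
b·Ac: (-1331/228384)·732/121 + 89/312·63/89 = 1/6 ✓
b·c³: 333/488·1/27 + (-1331/228384)·13824/1331 + 89/312·1 = 1/4 ✓
b·(c∘Ac): (-1331/228384)·17568/1331 + 89/312·63/89 = 1/8 ✓
b·Ac²: (-1331/228384)·244/121 + 89/312·1/3 = 1/12 ✓
b·A²c: 89/312·13/89 = 1/24 ✓; 4 stages ⇒ order 4.

4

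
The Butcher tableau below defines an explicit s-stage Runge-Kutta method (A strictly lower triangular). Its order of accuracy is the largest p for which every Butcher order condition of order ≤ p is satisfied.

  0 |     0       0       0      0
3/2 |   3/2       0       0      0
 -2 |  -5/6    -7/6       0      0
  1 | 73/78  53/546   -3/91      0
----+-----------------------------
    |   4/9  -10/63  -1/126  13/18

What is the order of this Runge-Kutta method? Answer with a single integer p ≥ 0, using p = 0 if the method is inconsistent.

b = (4/9, -10/63, -1/126, 13/18)
c = (0, 3/2, -2, 1)
Ac = (0, 0, -7/4, 11/52)
Σ b_i: 4/9·1 + (-10/63)·1 + (-1/126)·1 + 13/18·1 = 1 ✓
b·c: (-10/63)·3/2 + (-1/126)·(-2) + 13/18·1 = 1/2 ✓
b·c²: (-10/63)·9/4 + (-1/126)·4 + 13/18·1 = 1/3 ✓
b·Ac: (-1/126)·(-7/4) + 13/18·11/52 = 1/6 ✓
b·c³: (-10/63)·27/8 + (-1/126)·(-8) + 13/18·1 = 1/4 ✓
b·(c∘Ac): (-1/126)·7/2 + 13/18·11/52 = 1/8 ✓
b·Ac²: (-1/126)·(-21/8) + 13/18·9/104 = 1/12 ✓
b·A²c: 13/18·3/52 = 1/24 ✓; 4 stages ⇒ order 4.

4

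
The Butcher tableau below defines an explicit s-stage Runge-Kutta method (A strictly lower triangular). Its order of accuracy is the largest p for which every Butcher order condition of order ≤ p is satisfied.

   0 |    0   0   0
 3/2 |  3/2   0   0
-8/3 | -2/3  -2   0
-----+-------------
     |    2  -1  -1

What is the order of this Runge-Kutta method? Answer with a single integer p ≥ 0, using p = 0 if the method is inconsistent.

0

b = (2, -1, -1)
c = (0, 3/2, -8/3)
Ac = (0, 0, -3)
Σ b_i: 2·1 + (-1)·1 + (-1)·1 = 0 ≠ 1 ⇒ order 0.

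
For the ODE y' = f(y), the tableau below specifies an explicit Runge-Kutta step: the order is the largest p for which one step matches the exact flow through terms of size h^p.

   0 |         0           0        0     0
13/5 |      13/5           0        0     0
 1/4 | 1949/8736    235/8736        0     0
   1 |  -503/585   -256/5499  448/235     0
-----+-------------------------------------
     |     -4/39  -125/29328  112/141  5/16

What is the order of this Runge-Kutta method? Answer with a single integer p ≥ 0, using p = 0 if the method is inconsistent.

4

b = (-4/39, -125/29328, 112/141, 5/16)
c = (0, 13/5, 1/4, 1)
Ac = (0, 0, 47/672, 16/45)
Σ b_i: (-4/39)·1 + (-125/29328)·1 + 112/141·1 + 5/16·1 = 1 ✓
b·c: (-125/29328)·13/5 + 112/141·1/4 + 5/16·1 = 1/2 ✓
b·c²: (-125/29328)·169/25 + 112/141·1/16 + 5/16·1 = 1/3 ✓
b·Ac: 112/141·47/672 + 5/16·16/45 = 1/6 ✓
b·c³: (-125/29328)·2197/125 + 112/141·1/64 + 5/16·1 = 1/4 ✓
b·(c∘Ac): 112/141·47/2688 + 5/16·16/45 = 1/8 ✓
b·Ac²: 112/141·611/3360 + 5/16·(-44/225) = 1/12 ✓
b·A²c: 5/16·2/15 = 1/24 ✓; 4 stages ⇒ order 4.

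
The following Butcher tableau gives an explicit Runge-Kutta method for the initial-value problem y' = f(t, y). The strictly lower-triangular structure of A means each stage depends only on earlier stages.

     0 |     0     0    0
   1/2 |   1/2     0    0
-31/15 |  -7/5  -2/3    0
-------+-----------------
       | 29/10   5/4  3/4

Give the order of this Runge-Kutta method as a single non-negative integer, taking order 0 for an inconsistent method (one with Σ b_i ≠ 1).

b = (29/10, 5/4, 3/4)
c = (0, 1/2, -31/15)
Ac = (0, 0, -1/3)
Σ b_i: 29/10·1 + 5/4·1 + 3/4·1 = 49/10 ≠ 1 ⇒ order 0.

0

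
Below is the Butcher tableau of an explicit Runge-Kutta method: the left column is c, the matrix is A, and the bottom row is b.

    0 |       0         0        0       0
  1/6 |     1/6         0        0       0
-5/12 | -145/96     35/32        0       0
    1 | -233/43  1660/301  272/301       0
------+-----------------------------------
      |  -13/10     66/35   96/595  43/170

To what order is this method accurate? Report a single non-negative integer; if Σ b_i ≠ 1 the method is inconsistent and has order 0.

b = (-13/10, 66/35, 96/595, 43/170)
c = (0, 1/6, -5/12, 1)
Ac = (0, 0, 35/192, 70/129)
Σ b_i: (-13/10)·1 + 66/35·1 + 96/595·1 + 43/170·1 = 1 ✓
b·c: 66/35·1/6 + 96/595·(-5/12) + 43/170·1 = 1/2 ✓
b·c²: 66/35·1/36 + 96/595·25/144 + 43/170·1 = 1/3 ✓
b·Ac: 96/595·35/192 + 43/170·70/129 = 1/6 ✓
b·c³: 66/35·1/216 + 96/595·(-125/1728) + 43/170·1 = 1/4 ✓
b·(c∘Ac): 96/595·(-175/2304) + 43/170·70/129 = 1/8 ✓
b·Ac²: 96/595·35/1152 + 43/170·40/129 = 1/12 ✓
b·A²c: 43/170·85/516 = 1/24 ✓; 4 stages ⇒ order 4.

4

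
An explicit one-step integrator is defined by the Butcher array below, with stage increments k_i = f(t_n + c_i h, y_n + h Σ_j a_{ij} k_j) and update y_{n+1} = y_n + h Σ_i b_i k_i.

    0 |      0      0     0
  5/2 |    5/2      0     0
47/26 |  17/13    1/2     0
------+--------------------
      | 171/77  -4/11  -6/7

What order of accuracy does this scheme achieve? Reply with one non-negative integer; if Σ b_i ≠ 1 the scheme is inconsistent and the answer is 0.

b = (171/77, -4/11, -6/7)
c = (0, 5/2, 47/26)
Ac = (0, 0, 5/4)
Σ b_i: 171/77·1 + (-4/11)·1 + (-6/7)·1 = 1 ✓
b·c: (-4/11)·5/2 + (-6/7)·47/26 = -2461/1001 ≠ 1/2 ⇒ order 1.

1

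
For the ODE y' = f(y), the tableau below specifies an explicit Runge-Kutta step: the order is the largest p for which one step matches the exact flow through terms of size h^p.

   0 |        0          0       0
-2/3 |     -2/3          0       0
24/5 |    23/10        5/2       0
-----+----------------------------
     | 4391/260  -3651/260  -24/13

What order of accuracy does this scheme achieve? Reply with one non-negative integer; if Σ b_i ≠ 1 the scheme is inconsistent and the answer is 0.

b = (4391/260, -3651/260, -24/13)
c = (0, -2/3, 24/5)
Ac = (0, 0, -5/3)
Σ b_i: 4391/260·1 + (-3651/260)·1 + (-24/13)·1 = 1 ✓
b·c: (-3651/260)·(-2/3) + (-24/13)·24/5 = 1/2 ✓
b·c²: (-3651/260)·4/9 + (-24/13)·576/25 = -47557/975 ≠ 1/3 ⇒ order 2.
b·Ac: (-24/13)·(-5/3) = 40/13 ≠ 1/6

2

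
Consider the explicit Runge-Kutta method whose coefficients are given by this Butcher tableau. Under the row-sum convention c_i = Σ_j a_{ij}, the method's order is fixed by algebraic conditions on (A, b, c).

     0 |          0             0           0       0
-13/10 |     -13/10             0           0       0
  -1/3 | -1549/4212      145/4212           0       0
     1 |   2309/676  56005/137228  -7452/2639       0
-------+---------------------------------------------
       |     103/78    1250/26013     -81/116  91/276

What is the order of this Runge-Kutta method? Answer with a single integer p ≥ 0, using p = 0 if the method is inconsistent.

b = (103/78, 1250/26013, -81/116, 91/276)
c = (0, -13/10, -1/3, 1)
Ac = (0, 0, -29/648, 23/56)
Σ b_i: 103/78·1 + 1250/26013·1 + (-81/116)·1 + 91/276·1 = 1 ✓
b·c: 1250/26013·(-13/10) + (-81/116)·(-1/3) + 91/276·1 = 1/2 ✓
b·c²: 1250/26013·169/100 + (-81/116)·1/9 + 91/276·1 = 1/3 ✓
b·Ac: (-81/116)·(-29/648) + 91/276·23/56 = 1/6 ✓
b·c³: 1250/26013·(-2197/1000) + (-81/116)·(-1/27) + 91/276·1 = 1/4 ✓
b·(c∘Ac): (-81/116)·29/1944 + 91/276·23/56 = 1/8 ✓
b·Ac²: (-81/116)·377/6480 + 91/276·391/1040 = 1/12 ✓
b·A²c: 91/276·23/182 = 1/24 ✓; 4 stages ⇒ order 4.

4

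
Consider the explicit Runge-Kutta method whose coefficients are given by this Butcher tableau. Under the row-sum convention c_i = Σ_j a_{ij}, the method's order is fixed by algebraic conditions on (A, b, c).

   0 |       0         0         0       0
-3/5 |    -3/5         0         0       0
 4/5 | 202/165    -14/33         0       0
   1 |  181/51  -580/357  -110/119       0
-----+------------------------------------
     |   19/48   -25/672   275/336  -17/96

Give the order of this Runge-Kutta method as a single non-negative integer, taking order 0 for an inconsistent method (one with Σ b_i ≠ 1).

4

b = (19/48, -25/672, 275/336, -17/96)
c = (0, -3/5, 4/5, 1)
Ac = (0, 0, 14/55, 4/17)
Σ b_i: 19/48·1 + (-25/672)·1 + 275/336·1 + (-17/96)·1 = 1 ✓
b·c: (-25/672)·(-3/5) + 275/336·4/5 + (-17/96)·1 = 1/2 ✓
b·c²: (-25/672)·9/25 + 275/336·16/25 + (-17/96)·1 = 1/3 ✓
b·Ac: 275/336·14/55 + (-17/96)·4/17 = 1/6 ✓
b·c³: (-25/672)·(-27/125) + 275/336·64/125 + (-17/96)·1 = 1/4 ✓
b·(c∘Ac): 275/336·56/275 + (-17/96)·4/17 = 1/8 ✓
b·Ac²: 275/336·(-42/275) + (-17/96)·(-20/17) = 1/12 ✓
b·A²c: (-17/96)·(-4/17) = 1/24 ✓; 4 stages ⇒ order 4.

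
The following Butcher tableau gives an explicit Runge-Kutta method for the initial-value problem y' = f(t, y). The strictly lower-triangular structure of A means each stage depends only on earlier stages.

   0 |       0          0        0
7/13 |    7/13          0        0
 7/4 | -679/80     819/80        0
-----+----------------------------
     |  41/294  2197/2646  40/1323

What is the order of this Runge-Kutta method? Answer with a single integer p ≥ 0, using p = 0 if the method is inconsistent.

b = (41/294, 2197/2646, 40/1323)
c = (0, 7/13, 7/4)
Ac = (0, 0, 441/80)
Σ b_i: 41/294·1 + 2197/2646·1 + 40/1323·1 = 1 ✓
b·c: 2197/2646·7/13 + 40/1323·7/4 = 1/2 ✓
b·c²: 2197/2646·49/169 + 40/1323·49/16 = 1/3 ✓
b·Ac: 40/1323·441/80 = 1/6 ✓; 3 stages ⇒ order 3.

3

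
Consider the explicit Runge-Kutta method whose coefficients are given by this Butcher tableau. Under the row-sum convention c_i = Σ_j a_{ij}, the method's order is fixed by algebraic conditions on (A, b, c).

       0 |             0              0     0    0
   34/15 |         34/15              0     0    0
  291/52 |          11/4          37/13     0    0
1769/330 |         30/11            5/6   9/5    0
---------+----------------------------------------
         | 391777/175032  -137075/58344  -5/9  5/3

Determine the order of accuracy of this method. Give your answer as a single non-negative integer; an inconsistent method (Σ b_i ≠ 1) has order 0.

b = (391777/175032, -137075/58344, -5/9, 5/3)
c = (0, 34/15, 291/52, 1769/330)
Ac = (0, 0, 1258/195, 27991/2340)
Σ b_i: 391777/175032·1 + (-137075/58344)·1 + (-5/9)·1 + 5/3·1 = 1 ✓
b·c: (-137075/58344)·34/15 + (-5/9)·291/52 + 5/3·1769/330 = 1/2 ✓
b·c²: (-137075/58344)·1156/225 + (-5/9)·84681/2704 + 5/3·3129361/108900 = 813801041/44169840 ≠ 1/3 ⇒ order 2.
b·Ac: (-5/9)·1258/195 + 5/3·27991/2340 = 2551/156 ≠ 1/6

2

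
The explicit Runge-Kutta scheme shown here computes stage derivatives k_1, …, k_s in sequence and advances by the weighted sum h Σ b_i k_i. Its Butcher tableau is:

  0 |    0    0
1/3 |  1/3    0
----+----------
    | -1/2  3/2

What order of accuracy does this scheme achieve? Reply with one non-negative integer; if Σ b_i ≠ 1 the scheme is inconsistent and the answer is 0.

2

b = (-1/2, 3/2)
c = (0, 1/3)
Σ b_i: (-1/2)·1 + 3/2·1 = 1 ✓
b·c: 3/2·1/3 = 1/2 ✓; 2 stages ⇒ order 2.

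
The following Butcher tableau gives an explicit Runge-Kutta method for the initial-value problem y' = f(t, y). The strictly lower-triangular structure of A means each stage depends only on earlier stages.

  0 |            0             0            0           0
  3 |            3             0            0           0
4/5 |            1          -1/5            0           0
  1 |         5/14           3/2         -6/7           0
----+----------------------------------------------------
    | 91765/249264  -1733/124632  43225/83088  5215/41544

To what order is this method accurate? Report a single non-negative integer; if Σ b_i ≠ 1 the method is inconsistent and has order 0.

b = (91765/249264, -1733/124632, 43225/83088, 5215/41544)
c = (0, 3, 4/5, 1)
Ac = (0, 0, -3/5, 267/70)
Σ b_i: 91765/249264·1 + (-1733/124632)·1 + 43225/83088·1 + 5215/41544·1 = 1 ✓
b·c: (-1733/124632)·3 + 43225/83088·4/5 + 5215/41544·1 = 1/2 ✓
b·c²: (-1733/124632)·9 + 43225/83088·16/25 + 5215/41544·1 = 1/3 ✓
b·Ac: 43225/83088·(-3/5) + 5215/41544·267/70 = 1/6 ✓
b·c³: (-1733/124632)·27 + 43225/83088·64/125 + 5215/41544·1 = 1709/103860 ≠ 1/4 ⇒ order 3.
b·(c∘Ac): 43225/83088·(-12/25) + 5215/41544·267/70 = 2115/9232 ≠ 1/8
b·Ac²: 43225/83088·(-9/5) + 5215/41544·4533/350 = 11933/17310 ≠ 1/12
b·A²c: 5215/41544·18/35 = 149/2308 ≠ 1/24

3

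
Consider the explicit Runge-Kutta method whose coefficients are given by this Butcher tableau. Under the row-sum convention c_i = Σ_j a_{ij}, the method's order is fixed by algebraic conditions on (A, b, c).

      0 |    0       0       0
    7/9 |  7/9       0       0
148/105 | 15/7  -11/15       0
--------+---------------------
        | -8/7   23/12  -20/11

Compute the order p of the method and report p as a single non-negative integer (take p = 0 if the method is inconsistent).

b = (-8/7, 23/12, -20/11)
c = (0, 7/9, 148/105)
Ac = (0, 0, -77/135)
Σ b_i: (-8/7)·1 + 23/12·1 + (-20/11)·1 = -965/924 ≠ 1 ⇒ order 0.

0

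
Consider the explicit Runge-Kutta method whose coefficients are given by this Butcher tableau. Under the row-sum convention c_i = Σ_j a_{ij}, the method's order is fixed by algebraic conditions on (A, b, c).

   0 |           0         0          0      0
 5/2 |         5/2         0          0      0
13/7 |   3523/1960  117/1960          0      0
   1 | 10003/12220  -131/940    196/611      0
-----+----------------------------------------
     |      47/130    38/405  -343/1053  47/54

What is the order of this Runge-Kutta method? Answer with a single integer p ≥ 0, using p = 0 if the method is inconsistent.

b = (47/130, 38/405, -343/1053, 47/54)
c = (0, 5/2, 13/7, 1)
Ac = (0, 0, 117/784, 93/376)
Σ b_i: 47/130·1 + 38/405·1 + (-343/1053)·1 + 47/54·1 = 1 ✓
b·c: 38/405·5/2 + (-343/1053)·13/7 + 47/54·1 = 1/2 ✓
b·c²: 38/405·25/4 + (-343/1053)·169/49 + 47/54·1 = 1/3 ✓
b·Ac: (-343/1053)·117/784 + 47/54·93/376 = 1/6 ✓
b·c³: 38/405·125/8 + (-343/1053)·2197/343 + 47/54·1 = 1/4 ✓
b·(c∘Ac): (-343/1053)·1521/5488 + 47/54·93/376 = 1/8 ✓
b·Ac²: (-343/1053)·585/1568 + 47/54·177/752 = 1/12 ✓
b·A²c: 47/54·9/188 = 1/24 ✓; 4 stages ⇒ order 4.

4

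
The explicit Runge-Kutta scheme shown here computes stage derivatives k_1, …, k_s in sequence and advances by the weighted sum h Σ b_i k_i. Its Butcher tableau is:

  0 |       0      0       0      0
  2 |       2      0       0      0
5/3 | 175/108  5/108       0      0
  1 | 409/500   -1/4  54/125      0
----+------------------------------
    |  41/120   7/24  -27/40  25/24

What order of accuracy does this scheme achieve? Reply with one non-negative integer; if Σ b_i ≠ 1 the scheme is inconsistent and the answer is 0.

b = (41/120, 7/24, -27/40, 25/24)
c = (0, 2, 5/3, 1)
Ac = (0, 0, 5/54, 11/50)
Σ b_i: 41/120·1 + 7/24·1 + (-27/40)·1 + 25/24·1 = 1 ✓
b·c: 7/24·2 + (-27/40)·5/3 + 25/24·1 = 1/2 ✓
b·c²: 7/24·4 + (-27/40)·25/9 + 25/24·1 = 1/3 ✓
b·Ac: (-27/40)·5/54 + 25/24·11/50 = 1/6 ✓
b·c³: 7/24·8 + (-27/40)·125/27 + 25/24·1 = 1/4 ✓
b·(c∘Ac): (-27/40)·25/162 + 25/24·11/50 = 1/8 ✓
b·Ac²: (-27/40)·5/27 + 25/24·1/5 = 1/12 ✓
b·A²c: 25/24·1/25 = 1/24 ✓; 4 stages ⇒ order 4.

4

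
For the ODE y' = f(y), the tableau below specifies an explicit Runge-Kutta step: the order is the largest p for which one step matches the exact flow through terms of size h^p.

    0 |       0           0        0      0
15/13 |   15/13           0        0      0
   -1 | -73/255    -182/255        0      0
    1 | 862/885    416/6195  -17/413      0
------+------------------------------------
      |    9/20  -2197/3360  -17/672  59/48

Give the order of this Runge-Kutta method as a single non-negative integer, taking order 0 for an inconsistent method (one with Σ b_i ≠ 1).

4

b = (9/20, -2197/3360, -17/672, 59/48)
c = (0, 15/13, -1, 1)
Ac = (0, 0, -14/17, 7/59)
Σ b_i: 9/20·1 + (-2197/3360)·1 + (-17/672)·1 + 59/48·1 = 1 ✓
b·c: (-2197/3360)·15/13 + (-17/672)·(-1) + 59/48·1 = 1/2 ✓
b·c²: (-2197/3360)·225/169 + (-17/672)·1 + 59/48·1 = 1/3 ✓
b·Ac: (-17/672)·(-14/17) + 59/48·7/59 = 1/6 ✓
b·c³: (-2197/3360)·3375/2197 + (-17/672)·(-1) + 59/48·1 = 1/4 ✓
b·(c∘Ac): (-17/672)·14/17 + 59/48·7/59 = 1/8 ✓
b·Ac²: (-17/672)·(-210/221) + 59/48·37/767 = 1/12 ✓
b·A²c: 59/48·2/59 = 1/24 ✓; 4 stages ⇒ order 4.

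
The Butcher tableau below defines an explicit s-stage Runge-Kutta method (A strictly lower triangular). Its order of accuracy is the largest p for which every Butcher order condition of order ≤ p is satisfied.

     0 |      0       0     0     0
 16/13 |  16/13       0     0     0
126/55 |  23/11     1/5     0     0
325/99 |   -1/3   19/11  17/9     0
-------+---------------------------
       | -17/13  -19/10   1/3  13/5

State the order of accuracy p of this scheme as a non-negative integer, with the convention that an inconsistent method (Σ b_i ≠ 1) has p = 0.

0

b = (-17/13, -19/10, 1/3, 13/5)
c = (0, 16/13, 126/55, 325/99)
Ac = (0, 0, 16/65, 4614/715)
Σ b_i: (-17/13)·1 + (-19/10)·1 + 1/3·1 + 13/5·1 = -107/390 ≠ 1 ⇒ order 0.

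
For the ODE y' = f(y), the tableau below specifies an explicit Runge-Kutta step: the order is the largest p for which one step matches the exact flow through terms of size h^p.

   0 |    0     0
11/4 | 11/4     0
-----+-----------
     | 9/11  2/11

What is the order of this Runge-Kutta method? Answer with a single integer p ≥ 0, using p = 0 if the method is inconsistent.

2

b = (9/11, 2/11)
c = (0, 11/4)
Σ b_i: 9/11·1 + 2/11·1 = 1 ✓
b·c: 2/11·11/4 = 1/2 ✓; 2 stages ⇒ order 2.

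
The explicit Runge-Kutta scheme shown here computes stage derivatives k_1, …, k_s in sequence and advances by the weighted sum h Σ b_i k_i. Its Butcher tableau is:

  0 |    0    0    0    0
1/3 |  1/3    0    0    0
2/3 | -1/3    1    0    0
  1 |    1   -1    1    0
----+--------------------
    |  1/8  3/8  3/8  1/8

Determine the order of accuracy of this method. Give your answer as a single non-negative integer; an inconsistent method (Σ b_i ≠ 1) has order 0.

4

b = (1/8, 3/8, 3/8, 1/8)
c = (0, 1/3, 2/3, 1)
Ac = (0, 0, 1/3, 1/3)
Σ b_i: 1/8·1 + 3/8·1 + 3/8·1 + 1/8·1 = 1 ✓
b·c: 3/8·1/3 + 3/8·2/3 + 1/8·1 = 1/2 ✓
b·c²: 3/8·1/9 + 3/8·4/9 + 1/8·1 = 1/3 ✓
b·Ac: 3/8·1/3 + 1/8·1/3 = 1/6 ✓
b·c³: 3/8·1/27 + 3/8·8/27 + 1/8·1 = 1/4 ✓
b·(c∘Ac): 3/8·2/9 + 1/8·1/3 = 1/8 ✓
b·Ac²: 3/8·1/9 + 1/8·1/3 = 1/12 ✓
b·A²c: 1/8·1/3 = 1/24 ✓; 4 stages ⇒ order 4.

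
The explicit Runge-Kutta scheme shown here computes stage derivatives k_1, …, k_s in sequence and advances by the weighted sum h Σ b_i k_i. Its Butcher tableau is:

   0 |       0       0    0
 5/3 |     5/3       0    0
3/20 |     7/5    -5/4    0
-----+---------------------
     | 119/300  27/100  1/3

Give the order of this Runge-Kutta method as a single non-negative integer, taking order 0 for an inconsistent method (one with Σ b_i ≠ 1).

b = (119/300, 27/100, 1/3)
c = (0, 5/3, 3/20)
Ac = (0, 0, -25/12)
Σ b_i: 119/300·1 + 27/100·1 + 1/3·1 = 1 ✓
b·c: 27/100·5/3 + 1/3·3/20 = 1/2 ✓
b·c²: 27/100·25/9 + 1/3·9/400 = 303/400 ≠ 1/3 ⇒ order 2.
b·Ac: 1/3·(-25/12) = -25/36 ≠ 1/6

2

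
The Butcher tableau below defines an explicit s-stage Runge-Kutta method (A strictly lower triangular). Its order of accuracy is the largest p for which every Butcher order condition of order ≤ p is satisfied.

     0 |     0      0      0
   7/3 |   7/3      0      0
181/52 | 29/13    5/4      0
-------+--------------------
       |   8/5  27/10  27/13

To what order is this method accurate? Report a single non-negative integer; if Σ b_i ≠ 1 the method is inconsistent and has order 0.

b = (8/5, 27/10, 27/13)
c = (0, 7/3, 181/52)
Ac = (0, 0, 35/12)
Σ b_i: 8/5·1 + 27/10·1 + 27/13·1 = 829/130 ≠ 1 ⇒ order 0.

0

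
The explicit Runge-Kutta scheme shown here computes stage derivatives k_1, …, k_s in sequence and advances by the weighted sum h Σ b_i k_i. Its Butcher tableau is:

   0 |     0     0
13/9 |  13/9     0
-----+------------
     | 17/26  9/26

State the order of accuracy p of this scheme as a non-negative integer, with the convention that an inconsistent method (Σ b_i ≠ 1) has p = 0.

b = (17/26, 9/26)
c = (0, 13/9)
Σ b_i: 17/26·1 + 9/26·1 = 1 ✓
b·c: 9/26·13/9 = 1/2 ✓; 2 stages ⇒ order 2.

2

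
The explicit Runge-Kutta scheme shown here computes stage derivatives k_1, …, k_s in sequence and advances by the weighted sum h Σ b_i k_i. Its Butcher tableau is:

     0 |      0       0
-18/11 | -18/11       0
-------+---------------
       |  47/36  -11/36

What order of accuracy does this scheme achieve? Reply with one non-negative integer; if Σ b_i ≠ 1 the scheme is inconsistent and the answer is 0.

2

b = (47/36, -11/36)
c = (0, -18/11)
Σ b_i: 47/36·1 + (-11/36)·1 = 1 ✓
b·c: (-11/36)·(-18/11) = 1/2 ✓; 2 stages ⇒ order 2.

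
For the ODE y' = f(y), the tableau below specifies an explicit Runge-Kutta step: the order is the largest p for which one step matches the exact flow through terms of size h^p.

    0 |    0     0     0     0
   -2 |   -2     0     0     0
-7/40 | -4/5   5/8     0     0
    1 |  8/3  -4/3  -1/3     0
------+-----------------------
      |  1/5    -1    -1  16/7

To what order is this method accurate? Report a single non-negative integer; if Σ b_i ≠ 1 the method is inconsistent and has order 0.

b = (1/5, -1, -1, 16/7)
c = (0, -2, -7/40, 1)
Ac = (0, 0, -5/4, 109/40)
Σ b_i: 1/5·1 + (-1)·1 + (-1)·1 + 16/7·1 = 17/35 ≠ 1 ⇒ order 0.

0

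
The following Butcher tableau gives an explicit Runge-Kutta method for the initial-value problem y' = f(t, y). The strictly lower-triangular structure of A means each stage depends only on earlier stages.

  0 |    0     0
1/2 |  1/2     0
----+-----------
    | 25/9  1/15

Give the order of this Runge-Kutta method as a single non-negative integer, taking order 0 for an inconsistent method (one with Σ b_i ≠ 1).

b = (25/9, 1/15)
c = (0, 1/2)
Σ b_i: 25/9·1 + 1/15·1 = 128/45 ≠ 1 ⇒ order 0.

0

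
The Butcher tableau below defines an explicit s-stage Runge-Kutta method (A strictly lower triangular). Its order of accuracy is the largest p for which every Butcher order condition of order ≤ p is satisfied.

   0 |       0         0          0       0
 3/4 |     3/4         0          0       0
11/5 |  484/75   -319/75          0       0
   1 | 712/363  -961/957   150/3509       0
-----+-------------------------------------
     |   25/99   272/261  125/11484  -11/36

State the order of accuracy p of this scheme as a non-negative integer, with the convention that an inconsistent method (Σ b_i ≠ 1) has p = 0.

4

b = (25/99, 272/261, 125/11484, -11/36)
c = (0, 3/4, 11/5, 1)
Ac = (0, 0, -319/100, -29/44)
Σ b_i: 25/99·1 + 272/261·1 + 125/11484·1 + (-11/36)·1 = 1 ✓
b·c: 272/261·3/4 + 125/11484·11/5 + (-11/36)·1 = 1/2 ✓
b·c²: 272/261·9/16 + 125/11484·121/25 + (-11/36)·1 = 1/3 ✓
b·Ac: 125/11484·(-319/100) + (-11/36)·(-29/44) = 1/6 ✓
b·c³: 272/261·27/64 + 125/11484·1331/125 + (-11/36)·1 = 1/4 ✓
b·(c∘Ac): 125/11484·(-3509/500) + (-11/36)·(-29/44) = 1/8 ✓
b·Ac²: 125/11484·(-957/400) + (-11/36)·(-63/176) = 1/12 ✓
b·A²c: (-11/36)·(-3/22) = 1/24 ✓; 4 stages ⇒ order 4.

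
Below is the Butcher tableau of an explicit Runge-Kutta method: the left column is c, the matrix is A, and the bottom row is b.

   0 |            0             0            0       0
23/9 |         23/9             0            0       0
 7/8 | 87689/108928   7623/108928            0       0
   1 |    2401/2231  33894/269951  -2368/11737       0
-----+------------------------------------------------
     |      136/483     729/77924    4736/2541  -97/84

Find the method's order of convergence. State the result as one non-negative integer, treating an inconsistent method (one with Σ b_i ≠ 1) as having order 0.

4

b = (136/483, 729/77924, 4736/2541, -97/84)
c = (0, 23/9, 7/8, 1)
Ac = (0, 0, 847/4736, 14/97)
Σ b_i: 136/483·1 + 729/77924·1 + 4736/2541·1 + (-97/84)·1 = 1 ✓
b·c: 729/77924·23/9 + 4736/2541·7/8 + (-97/84)·1 = 1/2 ✓
b·c²: 729/77924·529/81 + 4736/2541·49/64 + (-97/84)·1 = 1/3 ✓
b·Ac: 4736/2541·847/4736 + (-97/84)·14/97 = 1/6 ✓
b·c³: 729/77924·12167/729 + 4736/2541·343/512 + (-97/84)·1 = 1/4 ✓
b·(c∘Ac): 4736/2541·5929/37888 + (-97/84)·14/97 = 1/8 ✓
b·Ac²: 4736/2541·19481/42624 + (-97/84)·581/873 = 1/12 ✓
b·A²c: (-97/84)·(-7/194) = 1/24 ✓; 4 stages ⇒ order 4.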